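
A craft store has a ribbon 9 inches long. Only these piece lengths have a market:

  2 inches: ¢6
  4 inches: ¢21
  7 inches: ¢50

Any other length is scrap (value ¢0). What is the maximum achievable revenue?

Build f[k] bottom-up: f[k] = max over allowed piece i of (p[i] + f[k−i]).
f[1] = 0
f[2] = 6
f[3] = 6
f[4] = 21
f[5] = 21
f[6] = 27  (first piece 2, then f[4]=21)
f[7] = 50
f[8] = 50
f[9] = 56  (first piece 2, then f[7]=50)
One optimal cutting: 7 + 2 → ¢56.

56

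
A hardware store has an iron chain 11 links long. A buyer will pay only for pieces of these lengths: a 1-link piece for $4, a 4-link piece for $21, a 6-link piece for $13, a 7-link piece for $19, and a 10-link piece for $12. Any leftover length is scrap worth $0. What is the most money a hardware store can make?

54

Consider every possible first cut. r[k] is the best of p[i]+r[k−i] over all sellable i≤k.
r[1] = 4
r[2] = 8  (first piece 1, then r[1]=4)
r[3] = 12  (first piece 1, then r[2]=8)
r[4] = max(4+12, 21+0) = 21
r[5] = max(4+21, 21+4) = 25
r[6] = max(4+25, 21+8, 13+0) = 29
r[7] = max(4+29, 21+12, 13+4, 19+0) = 33
r[8] = max(4+33, 21+21, 13+8, 19+4) = 42
r[9] = max(4+42, 21+25, 13+12, 19+8) = 46
r[10] = max(4+46, 21+29, 13+21, 19+12, 12+0) = 50
r[11] = max(4+50, 21+33, 13+25, 19+21, 12+4) = 54
One optimal cutting: 4 + 4 + 1 + 1 + 1 → $54.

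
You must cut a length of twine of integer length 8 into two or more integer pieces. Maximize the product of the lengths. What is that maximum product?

Let f[k] be the best product for length k (with at least one cut). For each first piece i, the rest contributes max(k−i, f[k−i]).
f[2] = 1·max(1,0) = 1·1 = 1
f[3] = max(1·2, 2·1) = 2
f[4] = max(1·3, 2·2, 3·1) = 4
f[5] = max(1·4, 2·3, 3·2, 4·1) = 6
f[6] = max(1·6, 2·4, 3·3, 4·2, 5·1) = 9
f[7] = max(1·9, 2·6, 3·4, 4·3, 5·2, 6·1) = 12
f[8] = max(1·12, 2·9, 3·6, …, 6·2, 7·1) = 18
One optimal split: 3 + 3 + 2; product 3·3·2 = 18.

18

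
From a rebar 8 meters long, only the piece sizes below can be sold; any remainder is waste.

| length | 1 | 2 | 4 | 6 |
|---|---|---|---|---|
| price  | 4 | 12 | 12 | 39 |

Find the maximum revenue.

51

Let best[k] be the best obtainable value from length k. For each k, try every first piece i and keep the best of price[i] + best[k−i].
best[1] = 4
best[2] = 12
best[3] = 16  (first piece 1, then best[2]=12)
best[4] = 24  (first piece 2, then best[2]=12)
best[5] = 28  (first piece 1, then best[4]=24)
best[6] = 39
best[7] = 43  (first piece 1, then best[6]=39)
best[8] = 51  (first piece 2, then best[6]=39)
One optimal cutting: 6 + 2 → ₹51.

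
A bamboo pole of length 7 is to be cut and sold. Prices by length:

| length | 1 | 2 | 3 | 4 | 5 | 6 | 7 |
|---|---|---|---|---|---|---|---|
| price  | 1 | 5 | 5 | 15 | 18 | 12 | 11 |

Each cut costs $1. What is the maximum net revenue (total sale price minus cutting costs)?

Build v[k] bottom-up: v[k] = max over allowed piece i of (p[i] + v[k−i]) − 1 per cut.
v[1] = 1
v[2] = 5
v[3] = 5  (first piece 1, then v[2]=5)
v[4] = 15
v[5] = 18
v[6] = 19  (first piece 2, then v[4]=15)
v[7] = 22  (first piece 2, then v[5]=18)
One optimal plan: pieces 5 + 2 (1 cut) → $23 − $1 = $22.

22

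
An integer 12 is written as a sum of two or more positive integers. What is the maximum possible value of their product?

81

Let m[k] be the best product for length k (with at least one cut). For each first piece i, the rest contributes max(k−i, m[k−i]).
Small cases: m[2]=1, m[3]=2, m[4]=4, m[5]=6.
m[6] = max(1×6, 2×4, 3×3, 4×2, 5×1) = 9
m[7] = max(1×9, 2×6, 3×4, 4×3, 5×2, 6×1) = 12
m[8] = max(1×12, 2×9, 3×6, …, 6×2, 7×1) = 18
m[9] = max(1×18, 2×12, 3×9, …, 7×2, 8×1) = 27
m[10] = max(1×27, 2×18, 3×12, …, 8×2, 9×1) = 36
m[11] = max(1×36, 2×27, 3×18, …, 9×2, 10×1) = 54
m[12] = max(1×54, 2×36, 3×27, …, 10×2, 11×1) = 81
One optimal split: 3 + 3 + 3 + 3; product 3×3×3×3 = 81.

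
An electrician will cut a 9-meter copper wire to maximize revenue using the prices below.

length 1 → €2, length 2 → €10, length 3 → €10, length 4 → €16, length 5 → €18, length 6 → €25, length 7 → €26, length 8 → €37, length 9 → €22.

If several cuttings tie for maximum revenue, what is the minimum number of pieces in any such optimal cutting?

5

Let r[k] be the best obtainable value from length k. For each k, try every first piece i and keep the best of price[i] + r[k−i].
r[1] = 2
r[2] = max(2+2, 10+0) = 10
r[3] = max(2+10, 10+2, 10+0) = 12
r[4] = max(2+12, 10+10, 10+2, 16+0) = 20
r[5] = max(2+20, 10+12, 10+10, 16+2, 18+0) = 22
r[6] = max(2+22, 10+20, 10+12, 16+10, 18+2, 25+0) = 30
r[7] = max(2+30, 10+22, 10+20, …, 25+2, 26+0) = 32
r[8] = max(2+32, 10+30, 10+22, …, 26+2, 37+0) = 40
r[9] = max(2+40, 10+32, 10+30, …, 37+2, 22+0) = 42
Maximum revenue is €42.
Now minimize piece count subject to staying optimal: for each k, pieces[k] = 1 + min over i with p[i]+r[k−i]=r[k] of pieces[k−i].
pieces[6] = 3
pieces[7] = 4
pieces[8] = 4
pieces[9] = 5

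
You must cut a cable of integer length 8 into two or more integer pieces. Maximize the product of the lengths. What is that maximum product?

Define f[k] = max over 1≤i<k of i · max(k−i, f[k−i]); the inner max lets the remainder stay uncut if that's better.
f[2] = 1·max(1,0) = 1·1 = 1
f[3] = 1·max(2,1) = 1·2 = 2
f[4] = 2·max(2,1) = 2·2 = 4
f[5] = 2·max(3,2) = 2·3 = 6
f[6] = 3·max(3,2) = 3·3 = 9
f[7] = 2·max(5,6) = 2·6 = 12
f[8] = 2·max(6,9) = 2·9 = 18
One optimal split: 3 + 3 + 2; product 3·3·2 = 18.

18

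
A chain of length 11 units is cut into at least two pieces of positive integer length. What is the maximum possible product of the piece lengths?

Let f[k] be the best product for length k (with at least one cut). For each first piece i, the rest contributes max(k−i, f[k−i]).
Small cases: f[2]=1, f[3]=2, f[4]=4.
f[5] = 2·max(3,2) = 2·3 = 6
f[6] = 3·max(3,2) = 3·3 = 9
f[7] = 2·max(5,6) = 2·6 = 12
f[8] = 2·max(6,9) = 2·9 = 18
f[9] = 3·max(6,9) = 3·9 = 27
f[10] = 2·max(8,18) = 2·18 = 36
f[11] = 2·max(9,27) = 2·27 = 54
One optimal split: 3 + 3 + 3 + 2; product 3·3·3·2 = 54.

54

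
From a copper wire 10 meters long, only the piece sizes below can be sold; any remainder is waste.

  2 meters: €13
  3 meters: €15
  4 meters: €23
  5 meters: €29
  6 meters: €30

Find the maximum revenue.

Consider every possible first cut. r[k] is the best of p[i]+r[k−i] over all sellable i≤k.
r[1] = 0
r[2] = 13
r[3] = max(13+0, 15+0) = 15
r[4] = max(13+13, 15+0, 23+0) = 26
r[5] = max(13+15, 15+13, 23+0, 29+0) = 29
r[6] = max(13+26, 15+15, 23+13, 29+0, 30+0) = 39
r[7] = max(13+29, 15+26, 23+15, 29+13, 30+0) = 42
r[8] = max(13+39, 15+29, 23+26, 29+15, 30+13) = 52
r[9] = max(13+42, 15+39, 23+29, 29+26, 30+15) = 55
r[10] = max(13+52, 15+42, 23+39, 29+29, 30+26) = 65
One optimal cutting: 2 + 2 + 2 + 2 + 2 → €65.

65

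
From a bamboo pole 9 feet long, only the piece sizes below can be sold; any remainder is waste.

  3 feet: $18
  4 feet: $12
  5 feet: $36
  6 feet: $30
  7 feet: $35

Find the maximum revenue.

54

Let r[k] be the best obtainable value from length k. For each k, try every first piece i and keep the best of price[i] + r[k−i].
r[1] = 0
r[2] = 0
r[3] = 18
r[4] = max(18+0, 12+0) = 18
r[5] = max(18+0, 12+0, 36+0) = 36
r[6] = max(18+18, 12+0, 36+0, 30+0) = 36
r[7] = max(18+18, 12+18, 36+0, 30+0, 35+0) = 36
r[8] = max(18+36, 12+18, 36+18, 30+0, 35+0) = 54
r[9] = max(18+36, 12+36, 36+18, 30+18, 35+0) = 54
One optimal cutting: pieces 5 + 3 with 1 foot of scrap → $54.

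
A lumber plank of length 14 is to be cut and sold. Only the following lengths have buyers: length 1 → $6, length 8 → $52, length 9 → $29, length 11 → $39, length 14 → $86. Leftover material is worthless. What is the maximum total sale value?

Consider every possible first cut. f[k] is the best of p[i]+f[k−i] over all sellable i≤k.
f[1] = 6
f[2] = 12  (first piece 1, then f[1]=6)
f[3] = 18  (first piece 1, then f[2]=12)
f[4] = 24  (first piece 1, then f[3]=18)
f[5] = 30  (first piece 1, then f[4]=24)
f[6] = 36  (first piece 1, then f[5]=30)
f[7] = 42  (first piece 1, then f[6]=36)
f[8] = max(6+42, 52+0) = 52
f[9] = max(6+52, 52+6, 29+0) = 58
f[10] = max(6+58, 52+12, 29+6) = 64
f[11] = max(6+64, 52+18, 29+12, 39+0) = 70
f[12] = max(6+70, 52+24, 29+18, 39+6) = 76
f[13] = max(6+76, 52+30, 29+24, 39+12) = 82
f[14] = max(6+82, 52+36, 29+30, 39+18, 86+0) = 88
One optimal cutting: 8 + 1 + 1 + 1 + 1 + 1 + 1 → $88.

88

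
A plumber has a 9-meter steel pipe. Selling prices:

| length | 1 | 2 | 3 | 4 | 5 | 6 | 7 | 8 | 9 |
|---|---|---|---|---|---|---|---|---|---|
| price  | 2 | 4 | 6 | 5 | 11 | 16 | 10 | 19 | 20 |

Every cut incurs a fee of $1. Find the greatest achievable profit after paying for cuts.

21

Build r[k] bottom-up: r[k] = max over allowed piece i of (p[i] + r[k−i]) − 1 per cut.
r[1] = 2
r[2] = max(2+2-1, 4+0) = 4
r[3] = max(2+4-1, 4+2-1, 6+0) = 6
r[4] = max(2+6-1, 4+4-1, 6+2-1, 5+0) = 7
r[5] = max(2+7-1, 4+6-1, 6+4-1, 5+2-1, 11+0) = 11
r[6] = max(2+11-1, 4+7-1, 6+6-1, 5+4-1, 11+2-1, 16+0) = 16
r[7] = max(2+16-1, 4+11-1, 6+7-1, …, 16+2-1, 10+0) = 17
r[8] = max(2+17-1, 4+16-1, 6+11-1, …, 10+2-1, 19+0) = 19
r[9] = max(2+19-1, 4+17-1, 6+16-1, …, 19+2-1, 20+0) = 21
One optimal plan: pieces 6 + 3 (1 cut) → $22 − $1 = $21.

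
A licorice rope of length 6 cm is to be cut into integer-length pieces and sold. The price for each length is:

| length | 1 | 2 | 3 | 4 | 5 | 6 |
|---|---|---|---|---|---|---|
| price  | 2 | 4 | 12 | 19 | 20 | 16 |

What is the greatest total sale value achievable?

Build v[k] bottom-up: v[k] = max over allowed piece i of (p[i] + v[k−i]).
v[1] = 2
v[2] = 4  (first piece 1, then v[1]=2)
v[3] = 12
v[4] = 19
v[5] = 21  (first piece 1, then v[4]=19)
v[6] = 24  (first piece 3, then v[3]=12)
One optimal cutting: 3 + 3 → ¢12 + ¢12 = ¢24.

24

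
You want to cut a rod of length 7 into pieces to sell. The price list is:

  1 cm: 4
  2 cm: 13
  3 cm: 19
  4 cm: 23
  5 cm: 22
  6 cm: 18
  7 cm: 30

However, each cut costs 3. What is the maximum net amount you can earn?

Consider every possible first cut. r[k] is the best of p[i]+r[k−i] over all sellable i≤k, charging 3 whenever i<k.
r[1] = 4
r[2] = max(4+4-3, 13+0) = 13
r[3] = max(4+13-3, 13+4-3, 19+0) = 19
r[4] = max(4+19-3, 13+13-3, 19+4-3, 23+0) = 23
r[5] = max(4+23-3, 13+19-3, 19+13-3, 23+4-3, 22+0) = 29
r[6] = max(4+29-3, 13+23-3, 19+19-3, 23+13-3, 22+4-3, 18+0) = 35
r[7] = max(4+35-3, 13+29-3, 19+23-3, …, 18+4-3, 30+0) = 39
One optimal plan: pieces 3 + 2 + 2 (2 cuts) → 45 − 6 = 39.

39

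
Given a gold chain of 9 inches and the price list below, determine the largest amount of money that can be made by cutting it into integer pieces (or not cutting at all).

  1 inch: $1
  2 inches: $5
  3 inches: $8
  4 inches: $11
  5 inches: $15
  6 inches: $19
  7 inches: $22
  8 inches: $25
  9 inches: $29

Build v[k] bottom-up: v[k] = max over allowed piece i of (p[i] + v[k−i]).
v[1] = 1
v[2] = max(1+1, 5+0) = 5
v[3] = max(1+5, 5+1, 8+0) = 8
v[4] = max(1+8, 5+5, 8+1, 11+0) = 11
v[5] = max(1+11, 5+8, 8+5, 11+1, 15+0) = 15
v[6] = max(1+15, 5+11, 8+8, 11+5, 15+1, 19+0) = 19
v[7] = max(1+19, 5+15, 8+11, …, 19+1, 22+0) = 22
v[8] = max(1+22, 5+19, 8+15, …, 22+1, 25+0) = 25
v[9] = max(1+25, 5+22, 8+19, …, 25+1, 29+0) = 29
Best is to sell the whole 9-inch piece uncut for $29.

29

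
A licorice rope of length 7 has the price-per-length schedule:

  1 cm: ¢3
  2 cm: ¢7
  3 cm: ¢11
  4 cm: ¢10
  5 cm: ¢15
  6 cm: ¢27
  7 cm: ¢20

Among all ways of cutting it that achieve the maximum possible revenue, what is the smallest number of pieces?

Consider every possible first cut. r[k] is the best of p[i]+r[k−i] over all sellable i≤k.
r[1] = 3
r[2] = 7
r[3] = 11
r[4] = 14  (first piece 1, then r[3]=11)
r[5] = 18  (first piece 2, then r[3]=11)
r[6] = 27
r[7] = 30  (first piece 1, then r[6]=27)
Maximum revenue is ¢30.
Now minimize piece count subject to staying optimal: for each k, pieces[k] = 1 + min over i with p[i]+r[k−i]=r[k] of pieces[k−i].
pieces[4] = 2
pieces[5] = 2
pieces[6] = 1
pieces[7] = 2

2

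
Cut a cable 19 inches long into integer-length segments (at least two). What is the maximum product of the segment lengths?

972

Let f[k] be the best product for length k (with at least one cut). For each first piece i, the rest contributes max(k−i, f[k−i]).
Small cases: f[2]=1, f[3]=2, f[4]=4, f[5]=6, f[6]=9, f[7]=12, f[8]=18, f[9]=27, f[10]=36, f[11]=54, f[12]=81.
f[13] = 2·max(11,54) = 2·54 = 108
f[14] = 2·max(12,81) = 2·81 = 162
f[15] = 3·max(12,81) = 3·81 = 243
f[16] = 2·max(14,162) = 2·162 = 324
f[17] = 2·max(15,243) = 2·243 = 486
f[18] = 3·max(15,243) = 3·243 = 729
f[19] = 2·max(17,486) = 2·486 = 972
One optimal split: 3 + 3 + 3 + 3 + 3 + 2 + 2; product 3·3·3·3·3·2·2 = 972.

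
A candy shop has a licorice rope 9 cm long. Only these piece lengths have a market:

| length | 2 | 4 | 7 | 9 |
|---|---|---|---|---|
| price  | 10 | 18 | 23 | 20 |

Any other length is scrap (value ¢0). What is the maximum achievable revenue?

Build best[k] bottom-up: best[k] = max over allowed piece i of (p[i] + best[k−i]).
best[1] = 0
best[2] = 10
best[3] = 10
best[4] = max(10+10, 18+0) = 20
best[5] = max(10+10, 18+0) = 20
best[6] = max(10+20, 18+10) = 30
best[7] = max(10+20, 18+10, 23+0) = 30
best[8] = max(10+30, 18+20, 23+0) = 40
best[9] = max(10+30, 18+20, 23+10, 20+0) = 40
One optimal cutting: pieces 2 + 2 + 2 + 2 with 1 cm of scrap → ¢40.

40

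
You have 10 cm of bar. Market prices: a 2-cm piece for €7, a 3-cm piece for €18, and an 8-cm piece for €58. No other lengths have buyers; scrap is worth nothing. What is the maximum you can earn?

65

Build best[k] bottom-up: best[k] = max over allowed piece i of (p[i] + best[k−i]).
best[1] = 0
best[2] = 7
best[3] = max(7+0, 18+0) = 18
best[4] = max(7+7, 18+0) = 18
best[5] = max(7+18, 18+7) = 25
best[6] = max(7+18, 18+18) = 36
best[7] = max(7+25, 18+18) = 36
best[8] = max(7+36, 18+25, 58+0) = 58
best[9] = max(7+36, 18+36, 58+0) = 58
best[10] = max(7+58, 18+36, 58+7) = 65
One optimal cutting: 8 + 2 → €65.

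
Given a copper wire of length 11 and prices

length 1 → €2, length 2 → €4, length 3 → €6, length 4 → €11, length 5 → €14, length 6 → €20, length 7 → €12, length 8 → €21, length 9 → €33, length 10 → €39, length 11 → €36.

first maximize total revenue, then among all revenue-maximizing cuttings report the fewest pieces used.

2

Let r[k] be the best obtainable value from length k. For each k, try every first piece i and keep the best of price[i] + r[k−i].
r[1] = 2
r[2] = max(2+2, 4+0) = 4
r[3] = max(2+4, 4+2, 6+0) = 6
r[4] = max(2+6, 4+4, 6+2, 11+0) = 11
r[5] = max(2+11, 4+6, 6+4, 11+2, 14+0) = 14
r[6] = max(2+14, 4+11, 6+6, 11+4, 14+2, 20+0) = 20
r[7] = max(2+20, 4+14, 6+11, …, 20+2, 12+0) = 22
r[8] = max(2+22, 4+20, 6+14, …, 12+2, 21+0) = 24
r[9] = max(2+24, 4+22, 6+20, …, 21+2, 33+0) = 33
r[10] = max(2+33, 4+24, 6+22, …, 33+2, 39+0) = 39
r[11] = max(2+39, 4+33, 6+24, …, 39+2, 36+0) = 41
Maximum revenue is €41.
Now minimize piece count subject to staying optimal: for each k, pieces[k] = 1 + min over i with p[i]+r[k−i]=r[k] of pieces[k−i].
pieces[8] = 2
pieces[9] = 1
pieces[10] = 1
pieces[11] = 2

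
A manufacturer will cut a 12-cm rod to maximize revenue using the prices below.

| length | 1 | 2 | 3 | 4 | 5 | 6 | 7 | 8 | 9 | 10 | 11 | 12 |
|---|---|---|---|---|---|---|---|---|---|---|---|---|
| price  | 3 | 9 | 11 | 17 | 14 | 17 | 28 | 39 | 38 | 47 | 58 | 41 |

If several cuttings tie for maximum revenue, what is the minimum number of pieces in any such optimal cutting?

Consider every possible first cut. r[k] is the best of p[i]+r[k−i] over all sellable i≤k.
r[1] = 3
r[2] = 9
r[3] = 12  (first piece 1, then r[2]=9)
r[4] = 18  (first piece 2, then r[2]=9)
r[5] = 21  (first piece 1, then r[4]=18)
r[6] = 27  (first piece 2, then r[4]=18)
r[7] = 30  (first piece 1, then r[6]=27)
r[8] = 39
r[9] = 42  (first piece 1, then r[8]=39)
r[10] = 48  (first piece 2, then r[8]=39)
r[11] = 58
r[12] = 61  (first piece 1, then r[11]=58)
Maximum revenue is 61.
Now minimize piece count subject to staying optimal: for each k, pieces[k] = 1 + min over i with p[i]+r[k−i]=r[k] of pieces[k−i].
pieces[9] = 2
pieces[10] = 2
pieces[11] = 1
pieces[12] = 2

2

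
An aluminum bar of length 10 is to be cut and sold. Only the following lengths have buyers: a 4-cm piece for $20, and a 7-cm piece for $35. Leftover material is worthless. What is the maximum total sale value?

40

Consider every possible first cut. f[k] is the best of p[i]+f[k−i] over all sellable i≤k.
f[1] = 0
f[2] = 0
f[3] = 0
f[4] = 20
f[5] = 20
f[6] = 20
f[7] = max(20+0, 35+0) = 35
f[8] = max(20+20, 35+0) = 40
f[9] = max(20+20, 35+0) = 40
f[10] = max(20+20, 35+0) = 40
One optimal cutting: pieces 4 + 4 with 2 cm of scrap → $40.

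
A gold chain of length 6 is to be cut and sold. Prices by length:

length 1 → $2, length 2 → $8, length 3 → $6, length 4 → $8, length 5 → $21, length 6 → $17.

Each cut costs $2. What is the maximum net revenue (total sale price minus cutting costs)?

21

Consider every possible first cut. r[k] is the best of p[i]+r[k−i] over all sellable i≤k, charging 2 whenever i<k.
r[1] = 2
r[2] = max(2+2-2, 8+0) = 8
r[3] = max(2+8-2, 8+2-2, 6+0) = 8
r[4] = max(2+8-2, 8+8-2, 6+2-2, 8+0) = 14
r[5] = max(2+14-2, 8+8-2, 6+8-2, 8+2-2, 21+0) = 21
r[6] = max(2+21-2, 8+14-2, 6+8-2, 8+8-2, 21+2-2, 17+0) = 21
One optimal plan: pieces 5 + 1 (1 cut) → $23 − $2 = $21.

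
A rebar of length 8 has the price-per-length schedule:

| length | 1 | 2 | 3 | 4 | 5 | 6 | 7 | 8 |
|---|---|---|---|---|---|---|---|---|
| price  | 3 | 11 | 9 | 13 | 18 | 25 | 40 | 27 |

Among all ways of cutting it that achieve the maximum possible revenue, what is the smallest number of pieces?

Let r[k] be the best obtainable value from length k. For each k, try every first piece i and keep the best of price[i] + r[k−i].
r[1] = 3
r[2] = max(3+3, 11+0) = 11
r[3] = max(3+11, 11+3, 9+0) = 14
r[4] = max(3+14, 11+11, 9+3, 13+0) = 22
r[5] = max(3+22, 11+14, 9+11, 13+3, 18+0) = 25
r[6] = max(3+25, 11+22, 9+14, 13+11, 18+3, 25+0) = 33
r[7] = max(3+33, 11+25, 9+22, …, 25+3, 40+0) = 40
r[8] = max(3+40, 11+33, 9+25, …, 40+3, 27+0) = 44
Maximum revenue is ₹44.
Now minimize piece count subject to staying optimal: for each k, pieces[k] = 1 + min over i with p[i]+r[k−i]=r[k] of pieces[k−i].
pieces[5] = 3
pieces[6] = 3
pieces[7] = 1
pieces[8] = 4

4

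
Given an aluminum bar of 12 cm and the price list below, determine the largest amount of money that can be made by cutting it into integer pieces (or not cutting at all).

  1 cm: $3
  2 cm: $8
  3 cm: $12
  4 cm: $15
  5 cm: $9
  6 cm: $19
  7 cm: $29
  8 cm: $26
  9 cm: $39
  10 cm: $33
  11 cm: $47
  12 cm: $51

Let R[k] be the best obtainable value from length k. For each k, try every first piece i and keep the best of price[i] + R[k−i].
R[1] = 3
R[2] = max(3+3, 8+0) = 8
R[3] = max(3+8, 8+3, 12+0) = 12
R[4] = max(3+12, 8+8, 12+3, 15+0) = 16
R[5] = max(3+16, 8+12, 12+8, 15+3, 9+0) = 20
R[6] = max(3+20, 8+16, 12+12, 15+8, 9+3, 19+0) = 24
R[7] = max(3+24, 8+20, 12+16, …, 19+3, 29+0) = 29
R[8] = max(3+29, 8+24, 12+20, …, 29+3, 26+0) = 32
R[9] = max(3+32, 8+29, 12+24, …, 26+3, 39+0) = 39
R[10] = max(3+39, 8+32, 12+29, …, 39+3, 33+0) = 42
R[11] = max(3+42, 8+39, 12+32, …, 33+3, 47+0) = 47
R[12] = max(3+47, 8+42, 12+39, …, 47+3, 51+0) = 51
One optimal cutting: 9 + 3 → $39 + $12 = $51.

51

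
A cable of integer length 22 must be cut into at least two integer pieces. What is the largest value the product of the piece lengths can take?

2916

Let f[k] be the best product for length k (with at least one cut). For each first piece i, the rest contributes max(k−i, f[k−i]).
Small cases: f[2]=1, f[3]=2, f[4]=4, f[5]=6, f[6]=9, f[7]=12, f[8]=18, f[9]=27, f[10]=36, f[11]=54, f[12]=81, f[13]=108, f[14]=162, f[15]=243.
f[16] = 2×max(14,162) = 2×162 = 324
f[17] = 2×max(15,243) = 2×243 = 486
f[18] = 3×max(15,243) = 3×243 = 729
f[19] = 2×max(17,486) = 2×486 = 972
f[20] = 2×max(18,729) = 2×729 = 1458
f[21] = 3×max(18,729) = 3×729 = 2187
f[22] = 2×max(20,1458) = 2×1458 = 2916
One optimal split: 3 + 3 + 3 + 3 + 3 + 3 + 2 + 2; product 3×3×3×3×3×3×2×2 = 2916.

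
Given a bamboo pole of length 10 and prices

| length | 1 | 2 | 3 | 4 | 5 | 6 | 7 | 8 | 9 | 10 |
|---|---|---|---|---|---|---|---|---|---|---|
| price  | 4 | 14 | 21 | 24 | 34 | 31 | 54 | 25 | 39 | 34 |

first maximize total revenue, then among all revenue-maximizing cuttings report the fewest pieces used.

2

Build r[k] bottom-up: r[k] = max over allowed piece i of (p[i] + r[k−i]).
r[1] = 4
r[2] = max(4+4, 14+0) = 14
r[3] = max(4+14, 14+4, 21+0) = 21
r[4] = max(4+21, 14+14, 21+4, 24+0) = 28
r[5] = max(4+28, 14+21, 21+14, 24+4, 34+0) = 35
r[6] = max(4+35, 14+28, 21+21, 24+14, 34+4, 31+0) = 42
r[7] = max(4+42, 14+35, 21+28, …, 31+4, 54+0) = 54
r[8] = max(4+54, 14+42, 21+35, …, 54+4, 25+0) = 58
r[9] = max(4+58, 14+54, 21+42, …, 25+4, 39+0) = 68
r[10] = max(4+68, 14+58, 21+54, …, 39+4, 34+0) = 75
Maximum revenue is $75.
Now minimize piece count subject to staying optimal: for each k, pieces[k] = 1 + min over i with p[i]+r[k−i]=r[k] of pieces[k−i].
pieces[7] = 1
pieces[8] = 2
pieces[9] = 2
pieces[10] = 2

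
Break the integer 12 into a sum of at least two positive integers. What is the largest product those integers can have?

Let P[k] be the best product for length k (with at least one cut). For each first piece i, the rest contributes max(k−i, P[k−i]).
Small cases: P[2]=1, P[3]=2, P[4]=4, P[5]=6, P[6]=9, P[7]=12.
P[8] = max(1×12, 2×9, 3×6, …, 6×2, 7×1) = 18
P[9] = max(1×18, 2×12, 3×9, …, 7×2, 8×1) = 27
P[10] = max(1×27, 2×18, 3×12, …, 8×2, 9×1) = 36
P[11] = max(1×36, 2×27, 3×18, …, 9×2, 10×1) = 54
P[12] = max(1×54, 2×36, 3×27, …, 10×2, 11×1) = 81
One optimal split: 3 + 3 + 3 + 3; product 3×3×3×3 = 81.

81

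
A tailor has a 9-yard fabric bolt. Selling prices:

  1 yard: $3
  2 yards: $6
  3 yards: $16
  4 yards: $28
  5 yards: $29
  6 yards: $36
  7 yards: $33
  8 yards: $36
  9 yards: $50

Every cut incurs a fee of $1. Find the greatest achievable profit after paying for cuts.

57

Let net[k] be the best obtainable value from length k. For each k, try every first piece i and keep the best of price[i] + net[k−i] minus the 1 cut fee when i<k.
net[1] = 3
net[2] = 6
net[3] = 16
net[4] = 28
net[5] = 30  (first piece 1, then net[4]=28)
net[6] = 36
net[7] = 43  (first piece 3, then net[4]=28)
net[8] = 55  (first piece 4, then net[4]=28)
net[9] = 57  (first piece 1, then net[8]=55)
One optimal plan: pieces 4 + 4 + 1 (2 cuts) → $59 − $2 = $57.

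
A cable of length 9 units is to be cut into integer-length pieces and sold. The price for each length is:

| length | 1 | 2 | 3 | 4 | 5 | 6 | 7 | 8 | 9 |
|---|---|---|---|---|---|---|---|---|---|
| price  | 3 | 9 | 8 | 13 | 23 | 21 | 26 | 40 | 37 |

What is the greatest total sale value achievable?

43

Let R[k] be the best obtainable value from length k. For each k, try every first piece i and keep the best of price[i] + R[k−i].
R[1] = 3
R[2] = 9
R[3] = 12  (first piece 1, then R[2]=9)
R[4] = 18  (first piece 2, then R[2]=9)
R[5] = 23
R[6] = 27  (first piece 2, then R[4]=18)
R[7] = 32  (first piece 2, then R[5]=23)
R[8] = 40
R[9] = 43  (first piece 1, then R[8]=40)
One optimal cutting: 8 + 1 → $40 + $3 = $43.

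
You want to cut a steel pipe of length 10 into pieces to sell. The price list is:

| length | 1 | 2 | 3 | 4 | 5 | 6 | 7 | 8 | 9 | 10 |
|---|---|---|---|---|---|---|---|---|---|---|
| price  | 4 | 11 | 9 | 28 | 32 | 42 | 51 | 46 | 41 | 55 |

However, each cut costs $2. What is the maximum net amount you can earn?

Build r[k] bottom-up: r[k] = max over allowed piece i of (p[i] + r[k−i]) − 2 per cut.
r[1] = 4
r[2] = 11
r[3] = 13  (first piece 1, then r[2]=11)
r[4] = 28
r[5] = 32
r[6] = 42
r[7] = 51
r[8] = 54  (first piece 4, then r[4]=28)
r[9] = 60  (first piece 2, then r[7]=51)
r[10] = 68  (first piece 4, then r[6]=42)
One optimal plan: pieces 6 + 4 (1 cut) → $70 − $2 = $68.

68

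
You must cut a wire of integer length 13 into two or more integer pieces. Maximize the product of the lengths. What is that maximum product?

108

Define m[k] = max over 1≤i<k of i · max(k−i, m[k−i]); the inner max lets the remainder stay uncut if that's better.
m[2] = 1·max(1,0) = 1·1 = 1
m[3] = max(1·2, 2·1) = 2
m[4] = max(1·3, 2·2, 3·1) = 4
m[5] = max(1·4, 2·3, 3·2, 4·1) = 6
m[6] = max(1·6, 2·4, 3·3, 4·2, 5·1) = 9
m[7] = max(1·9, 2·6, 3·4, 4·3, 5·2, 6·1) = 12
m[8] = max(1·12, 2·9, 3·6, …, 6·2, 7·1) = 18
m[9] = max(1·18, 2·12, 3·9, …, 7·2, 8·1) = 27
m[10] = max(1·27, 2·18, 3·12, …, 8·2, 9·1) = 36
m[11] = max(1·36, 2·27, 3·18, …, 9·2, 10·1) = 54
m[12] = max(1·54, 2·36, 3·27, …, 10·2, 11·1) = 81
m[13] = max(1·81, 2·54, 3·36, …, 11·2, 12·1) = 108
One optimal split: 3 + 3 + 3 + 2 + 2; product 3·3·3·2·2 = 108.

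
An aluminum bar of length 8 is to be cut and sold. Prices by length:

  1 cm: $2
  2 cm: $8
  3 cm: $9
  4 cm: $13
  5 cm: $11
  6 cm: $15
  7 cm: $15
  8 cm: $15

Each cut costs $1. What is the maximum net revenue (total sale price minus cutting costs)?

29

Let r[k] be the best obtainable value from length k. For each k, try every first piece i and keep the best of price[i] + r[k−i] minus the 1 cut fee when i<k.
r[1] = 2
r[2] = max(2+2-1, 8+0) = 8
r[3] = max(2+8-1, 8+2-1, 9+0) = 9
r[4] = max(2+9-1, 8+8-1, 9+2-1, 13+0) = 15
r[5] = max(2+15-1, 8+9-1, 9+8-1, 13+2-1, 11+0) = 16
r[6] = max(2+16-1, 8+15-1, 9+9-1, 13+8-1, 11+2-1, 15+0) = 22
r[7] = max(2+22-1, 8+16-1, 9+15-1, …, 15+2-1, 15+0) = 23
r[8] = max(2+23-1, 8+22-1, 9+16-1, …, 15+2-1, 15+0) = 29
One optimal plan: pieces 2 + 2 + 2 + 2 (3 cuts) → $32 − $3 = $29.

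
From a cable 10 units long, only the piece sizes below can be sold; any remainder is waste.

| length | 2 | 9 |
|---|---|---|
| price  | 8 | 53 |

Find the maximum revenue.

Consider every possible first cut. best[k] is the best of p[i]+best[k−i] over all sellable i≤k.
best[1] = 0
best[2] = 8
best[3] = 8
best[4] = 16  (first piece 2, then best[2]=8)
best[5] = 16
best[6] = 24  (first piece 2, then best[4]=16)
best[7] = 24
best[8] = 32  (first piece 2, then best[6]=24)
best[9] = max(8+24, 53+0) = 53
best[10] = max(8+32, 53+0) = 53
One optimal cutting: pieces 9 with 1 unit of scrap → $53.

53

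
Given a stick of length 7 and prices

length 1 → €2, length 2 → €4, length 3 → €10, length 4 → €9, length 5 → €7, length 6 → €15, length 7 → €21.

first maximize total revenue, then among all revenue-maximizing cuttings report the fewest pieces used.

3

Let r[k] be the best obtainable value from length k. For each k, try every first piece i and keep the best of price[i] + r[k−i].
r[1] = 2
r[2] = 4  (first piece 1, then r[1]=2)
r[3] = 10
r[4] = 12  (first piece 1, then r[3]=10)
r[5] = 14  (first piece 1, then r[4]=12)
r[6] = 20  (first piece 3, then r[3]=10)
r[7] = 22  (first piece 1, then r[6]=20)
Maximum revenue is €22.
Now minimize piece count subject to staying optimal: for each k, pieces[k] = 1 + min over i with p[i]+r[k−i]=r[k] of pieces[k−i].
pieces[4] = 2
pieces[5] = 2
pieces[6] = 2
pieces[7] = 3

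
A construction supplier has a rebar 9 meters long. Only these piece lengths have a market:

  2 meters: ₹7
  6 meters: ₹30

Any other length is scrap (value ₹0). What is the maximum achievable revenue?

37

Consider every possible first cut. r[k] is the best of p[i]+r[k−i] over all sellable i≤k.
r[1] = 0
r[2] = 7
r[3] = 7
r[4] = 14  (first piece 2, then r[2]=7)
r[5] = 14
r[6] = 30
r[7] = 30
r[8] = 37  (first piece 2, then r[6]=30)
r[9] = 37
One optimal cutting: pieces 6 + 2 with 1 meter of scrap → ₹37.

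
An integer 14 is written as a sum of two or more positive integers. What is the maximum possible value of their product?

Fill P[k] for k=2..14: at each k try every first piece i and multiply by the better of (k−i) uncut or P[k−i].
P[2] = 1*max(1,0) = 1*1 = 1
P[3] = 1*max(2,1) = 1*2 = 2
P[4] = 2*max(2,1) = 2*2 = 4
P[5] = 2*max(3,2) = 2*3 = 6
P[6] = 3*max(3,2) = 3*3 = 9
P[7] = 2*max(5,6) = 2*6 = 12
P[8] = 2*max(6,9) = 2*9 = 18
P[9] = 3*max(6,9) = 3*9 = 27
P[10] = 2*max(8,18) = 2*18 = 36
P[11] = 2*max(9,27) = 2*27 = 54
P[12] = 3*max(9,27) = 3*27 = 81
P[13] = 2*max(11,54) = 2*54 = 108
P[14] = 2*max(12,81) = 2*81 = 162
One optimal split: 3 + 3 + 3 + 3 + 2; product 3*3*3*3*2 = 162.

162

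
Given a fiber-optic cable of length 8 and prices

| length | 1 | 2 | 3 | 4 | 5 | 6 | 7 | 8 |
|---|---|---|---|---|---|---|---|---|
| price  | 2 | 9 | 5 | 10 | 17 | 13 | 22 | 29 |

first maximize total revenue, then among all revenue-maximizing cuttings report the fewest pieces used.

4

Build r[k] bottom-up: r[k] = max over allowed piece i of (p[i] + r[k−i]).
r[1] = 2
r[2] = max(2+2, 9+0) = 9
r[3] = max(2+9, 9+2, 5+0) = 11
r[4] = max(2+11, 9+9, 5+2, 10+0) = 18
r[5] = max(2+18, 9+11, 5+9, 10+2, 17+0) = 20
r[6] = max(2+20, 9+18, 5+11, 10+9, 17+2, 13+0) = 27
r[7] = max(2+27, 9+20, 5+18, …, 13+2, 22+0) = 29
r[8] = max(2+29, 9+27, 5+20, …, 22+2, 29+0) = 36
Maximum revenue is $36.
Now minimize piece count subject to staying optimal: for each k, pieces[k] = 1 + min over i with p[i]+r[k−i]=r[k] of pieces[k−i].
pieces[5] = 3
pieces[6] = 3
pieces[7] = 4
pieces[8] = 4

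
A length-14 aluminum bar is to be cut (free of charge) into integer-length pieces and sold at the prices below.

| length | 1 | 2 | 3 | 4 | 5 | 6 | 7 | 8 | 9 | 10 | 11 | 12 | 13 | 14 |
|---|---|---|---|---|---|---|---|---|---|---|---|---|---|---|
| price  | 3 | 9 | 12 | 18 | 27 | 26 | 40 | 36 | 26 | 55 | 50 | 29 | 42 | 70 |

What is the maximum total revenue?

Consider every possible first cut. best[k] is the best of p[i]+best[k−i] over all sellable i≤k.
best[1] = 3
best[2] = 9
best[3] = 12  (first piece 1, then best[2]=9)
best[4] = 18  (first piece 2, then best[2]=9)
best[5] = 27
best[6] = 30  (first piece 1, then best[5]=27)
best[7] = 40
best[8] = 43  (first piece 1, then best[7]=40)
best[9] = 49  (first piece 2, then best[7]=40)
best[10] = 55
best[11] = 58  (first piece 1, then best[10]=55)
best[12] = 67  (first piece 5, then best[7]=40)
best[13] = 70  (first piece 1, then best[12]=67)
best[14] = 80  (first piece 7, then best[7]=40)
One optimal cutting: 7 + 7 → $40 + $40 = $80.

80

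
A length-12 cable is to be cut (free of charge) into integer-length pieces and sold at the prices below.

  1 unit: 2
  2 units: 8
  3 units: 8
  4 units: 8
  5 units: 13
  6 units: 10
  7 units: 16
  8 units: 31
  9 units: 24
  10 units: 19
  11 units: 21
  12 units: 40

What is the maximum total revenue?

Consider every possible first cut. R[k] is the best of p[i]+R[k−i] over all sellable i≤k.
R[1] = 2
R[2] = max(2+2, 8+0) = 8
R[3] = max(2+8, 8+2, 8+0) = 10
R[4] = max(2+10, 8+8, 8+2, 8+0) = 16
R[5] = max(2+16, 8+10, 8+8, 8+2, 13+0) = 18
R[6] = max(2+18, 8+16, 8+10, 8+8, 13+2, 10+0) = 24
R[7] = max(2+24, 8+18, 8+16, …, 10+2, 16+0) = 26
R[8] = max(2+26, 8+24, 8+18, …, 16+2, 31+0) = 32
R[9] = max(2+32, 8+26, 8+24, …, 31+2, 24+0) = 34
R[10] = max(2+34, 8+32, 8+26, …, 24+2, 19+0) = 40
R[11] = max(2+40, 8+34, 8+32, …, 19+2, 21+0) = 42
R[12] = max(2+42, 8+40, 8+34, …, 21+2, 40+0) = 48
One optimal cutting: 2 + 2 + 2 + 2 + 2 + 2 → 8 + 8 + 8 + 8 + 8 + 8 = 48.

48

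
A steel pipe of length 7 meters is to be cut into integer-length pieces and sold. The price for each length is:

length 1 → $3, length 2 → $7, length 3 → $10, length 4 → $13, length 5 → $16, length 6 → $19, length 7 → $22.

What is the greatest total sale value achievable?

Build best[k] bottom-up: best[k] = max over allowed piece i of (p[i] + best[k−i]).
best[1] = 3
best[2] = 7
best[3] = 10  (first piece 1, then best[2]=7)
best[4] = 14  (first piece 2, then best[2]=7)
best[5] = 17  (first piece 1, then best[4]=14)
best[6] = 21  (first piece 2, then best[4]=14)
best[7] = 24  (first piece 1, then best[6]=21)
One optimal cutting: 2 + 2 + 2 + 1 → $7 + $7 + $7 + $3 = $24.

24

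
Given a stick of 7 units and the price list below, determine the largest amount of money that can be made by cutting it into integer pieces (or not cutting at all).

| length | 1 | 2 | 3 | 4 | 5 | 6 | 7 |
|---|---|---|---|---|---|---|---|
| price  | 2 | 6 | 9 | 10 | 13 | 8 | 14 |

21

Let r[k] be the best obtainable value from length k. For each k, try every first piece i and keep the best of price[i] + r[k−i].
r[1] = 2
r[2] = max(2+2, 6+0) = 6
r[3] = max(2+6, 6+2, 9+0) = 9
r[4] = max(2+9, 6+6, 9+2, 10+0) = 12
r[5] = max(2+12, 6+9, 9+6, 10+2, 13+0) = 15
r[6] = max(2+15, 6+12, 9+9, 10+6, 13+2, 8+0) = 18
r[7] = max(2+18, 6+15, 9+12, …, 8+2, 14+0) = 21
One optimal cutting: 3 + 2 + 2 → €9 + €6 + €6 = €21.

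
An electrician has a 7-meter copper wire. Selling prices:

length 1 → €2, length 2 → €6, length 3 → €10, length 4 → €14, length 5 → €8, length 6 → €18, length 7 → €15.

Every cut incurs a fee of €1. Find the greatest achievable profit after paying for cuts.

23

Let v[k] be the best obtainable value from length k. For each k, try every first piece i and keep the best of price[i] + v[k−i] minus the 1 cut fee when i<k.
v[1] = 2
v[2] = max(2+2-1, 6+0) = 6
v[3] = max(2+6-1, 6+2-1, 10+0) = 10
v[4] = max(2+10-1, 6+6-1, 10+2-1, 14+0) = 14
v[5] = max(2+14-1, 6+10-1, 10+6-1, 14+2-1, 8+0) = 15
v[6] = max(2+15-1, 6+14-1, 10+10-1, 14+6-1, 8+2-1, 18+0) = 19
v[7] = max(2+19-1, 6+15-1, 10+14-1, …, 18+2-1, 15+0) = 23
One optimal plan: pieces 4 + 3 (1 cut) → €24 − €1 = €23.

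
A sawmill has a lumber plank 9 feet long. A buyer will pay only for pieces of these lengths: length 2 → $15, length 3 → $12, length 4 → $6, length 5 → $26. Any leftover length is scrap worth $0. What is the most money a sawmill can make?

Build best[k] bottom-up: best[k] = max over allowed piece i of (p[i] + best[k−i]).
best[1] = 0
best[2] = 15
best[3] = 15
best[4] = 30  (first piece 2, then best[2]=15)
best[5] = 30
best[6] = 45  (first piece 2, then best[4]=30)
best[7] = 45
best[8] = 60  (first piece 2, then best[6]=45)
best[9] = 60
One optimal cutting: pieces 2 + 2 + 2 + 2 with 1 foot of scrap → $60.

60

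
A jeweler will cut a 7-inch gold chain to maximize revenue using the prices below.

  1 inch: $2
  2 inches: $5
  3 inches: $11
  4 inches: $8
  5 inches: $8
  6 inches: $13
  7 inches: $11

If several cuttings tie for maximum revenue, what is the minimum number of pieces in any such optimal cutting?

3

Let r[k] be the best obtainable value from length k. For each k, try every first piece i and keep the best of price[i] + r[k−i].
r[1] = 2
r[2] = 5
r[3] = 11
r[4] = 13  (first piece 1, then r[3]=11)
r[5] = 16  (first piece 2, then r[3]=11)
r[6] = 22  (first piece 3, then r[3]=11)
r[7] = 24  (first piece 1, then r[6]=22)
Maximum revenue is $24.
Now minimize piece count subject to staying optimal: for each k, pieces[k] = 1 + min over i with p[i]+r[k−i]=r[k] of pieces[k−i].
pieces[4] = 2
pieces[5] = 2
pieces[6] = 2
pieces[7] = 3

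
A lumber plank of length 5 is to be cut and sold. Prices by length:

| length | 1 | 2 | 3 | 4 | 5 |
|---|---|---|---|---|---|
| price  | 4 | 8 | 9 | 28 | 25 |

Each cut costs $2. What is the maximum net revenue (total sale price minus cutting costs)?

Consider every possible first cut. net[k] is the best of p[i]+net[k−i] over all sellable i≤k, charging 2 whenever i<k.
net[1] = 4
net[2] = max(4+4-2, 8+0) = 8
net[3] = max(4+8-2, 8+4-2, 9+0) = 10
net[4] = max(4+10-2, 8+8-2, 9+4-2, 28+0) = 28
net[5] = max(4+28-2, 8+10-2, 9+8-2, 28+4-2, 25+0) = 30
One optimal plan: pieces 4 + 1 (1 cut) → $32 − $2 = $30.

30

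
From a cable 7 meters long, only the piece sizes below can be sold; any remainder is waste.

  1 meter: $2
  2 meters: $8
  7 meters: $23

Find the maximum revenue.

Consider every possible first cut. best[k] is the best of p[i]+best[k−i] over all sellable i≤k.
best[1] = 2
best[2] = max(2+2, 8+0) = 8
best[3] = max(2+8, 8+2) = 10
best[4] = max(2+10, 8+8) = 16
best[5] = max(2+16, 8+10) = 18
best[6] = max(2+18, 8+16) = 24
best[7] = max(2+24, 8+18, 23+0) = 26
One optimal cutting: 2 + 2 + 2 + 1 → $26.

26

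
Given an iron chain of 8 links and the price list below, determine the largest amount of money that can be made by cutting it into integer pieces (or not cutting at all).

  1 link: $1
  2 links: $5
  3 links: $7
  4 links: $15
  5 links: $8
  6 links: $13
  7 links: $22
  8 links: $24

30

Let best[k] be the best obtainable value from length k. For each k, try every first piece i and keep the best of price[i] + best[k−i].
best[1] = 1
best[2] = 5
best[3] = 7
best[4] = 15
best[5] = 16  (first piece 1, then best[4]=15)
best[6] = 20  (first piece 2, then best[4]=15)
best[7] = 22  (first piece 3, then best[4]=15)
best[8] = 30  (first piece 4, then best[4]=15)
One optimal cutting: 4 + 4 → $15 + $15 = $30.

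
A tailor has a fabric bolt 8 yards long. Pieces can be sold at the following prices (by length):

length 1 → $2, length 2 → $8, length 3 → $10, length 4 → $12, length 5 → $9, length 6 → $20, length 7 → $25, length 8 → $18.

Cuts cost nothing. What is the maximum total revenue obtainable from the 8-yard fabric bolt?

Build r[k] bottom-up: r[k] = max over allowed piece i of (p[i] + r[k−i]).
r[1] = 2
r[2] = max(2+2, 8+0) = 8
r[3] = max(2+8, 8+2, 10+0) = 10
r[4] = max(2+10, 8+8, 10+2, 12+0) = 16
r[5] = max(2+16, 8+10, 10+8, 12+2, 9+0) = 18
r[6] = max(2+18, 8+16, 10+10, 12+8, 9+2, 20+0) = 24
r[7] = max(2+24, 8+18, 10+16, …, 20+2, 25+0) = 26
r[8] = max(2+26, 8+24, 10+18, …, 25+2, 18+0) = 32
One optimal cutting: 2 + 2 + 2 + 2 → $8 + $8 + $8 + $8 = $32.

32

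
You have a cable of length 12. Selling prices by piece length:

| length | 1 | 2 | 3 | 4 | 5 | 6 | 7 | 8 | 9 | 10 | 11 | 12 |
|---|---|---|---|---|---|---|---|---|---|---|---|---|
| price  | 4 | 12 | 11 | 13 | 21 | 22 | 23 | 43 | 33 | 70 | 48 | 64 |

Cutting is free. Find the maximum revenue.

82

Let best[k] be the best obtainable value from length k. For each k, try every first piece i and keep the best of price[i] + best[k−i].
best[1] = 4
best[2] = 12
best[3] = 16  (first piece 1, then best[2]=12)
best[4] = 24  (first piece 2, then best[2]=12)
best[5] = 28  (first piece 1, then best[4]=24)
best[6] = 36  (first piece 2, then best[4]=24)
best[7] = 40  (first piece 1, then best[6]=36)
best[8] = 48  (first piece 2, then best[6]=36)
best[9] = 52  (first piece 1, then best[8]=48)
best[10] = 70
best[11] = 74  (first piece 1, then best[10]=70)
best[12] = 82  (first piece 2, then best[10]=70)
One optimal cutting: 10 + 2 → $70 + $12 = $82.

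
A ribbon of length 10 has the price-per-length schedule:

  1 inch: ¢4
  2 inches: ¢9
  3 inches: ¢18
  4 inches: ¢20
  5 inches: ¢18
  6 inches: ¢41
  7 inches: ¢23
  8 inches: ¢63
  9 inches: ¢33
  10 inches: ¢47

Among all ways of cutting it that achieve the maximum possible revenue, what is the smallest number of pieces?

Build r[k] bottom-up: r[k] = max over allowed piece i of (p[i] + r[k−i]).
r[1] = 4
r[2] = 9
r[3] = 18
r[4] = 22  (first piece 1, then r[3]=18)
r[5] = 27  (first piece 2, then r[3]=18)
r[6] = 41
r[7] = 45  (first piece 1, then r[6]=41)
r[8] = 63
r[9] = 67  (first piece 1, then r[8]=63)
r[10] = 72  (first piece 2, then r[8]=63)
Maximum revenue is ¢72.
Now minimize piece count subject to staying optimal: for each k, pieces[k] = 1 + min over i with p[i]+r[k−i]=r[k] of pieces[k−i].
pieces[7] = 2
pieces[8] = 1
pieces[9] = 2
pieces[10] = 2

2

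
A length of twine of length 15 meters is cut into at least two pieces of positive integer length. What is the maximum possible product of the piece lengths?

Define f[k] = max over 1≤i<k of i · max(k−i, f[k−i]); the inner max lets the remainder stay uncut if that's better.
f[2] = 1·max(1,0) = 1·1 = 1
f[3] = 1·max(2,1) = 1·2 = 2
f[4] = 2·max(2,1) = 2·2 = 4
f[5] = 2·max(3,2) = 2·3 = 6
f[6] = 3·max(3,2) = 3·3 = 9
f[7] = 2·max(5,6) = 2·6 = 12
f[8] = 2·max(6,9) = 2·9 = 18
f[9] = 3·max(6,9) = 3·9 = 27
f[10] = 2·max(8,18) = 2·18 = 36
f[11] = 2·max(9,27) = 2·27 = 54
f[12] = 3·max(9,27) = 3·27 = 81
f[13] = 2·max(11,54) = 2·54 = 108
f[14] = 2·max(12,81) = 2·81 = 162
f[15] = 3·max(12,81) = 3·81 = 243
One optimal split: 3 + 3 + 3 + 3 + 3; product 3·3·3·3·3 = 243.

243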